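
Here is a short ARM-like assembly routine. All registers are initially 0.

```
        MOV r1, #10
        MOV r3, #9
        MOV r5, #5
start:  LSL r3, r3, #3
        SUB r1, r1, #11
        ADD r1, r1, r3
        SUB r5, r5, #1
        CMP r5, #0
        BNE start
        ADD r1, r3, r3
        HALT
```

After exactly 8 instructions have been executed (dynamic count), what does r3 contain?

72

MOV r1, #10 → r1=10
MOV r3, #9 → r3=9
MOV r5, #5 → r5=5
LSL r3, r3, #3 → r3=9<<3=72
SUB r1, r1, #11 → r1=10-11=-1
ADD r1, r1, r3 → r1=(-1)+72=71
SUB r5, r5, #1 → r5=5-1=4
CMP r5, #0  (cmp 4,0)
After step 8: r3 = 72.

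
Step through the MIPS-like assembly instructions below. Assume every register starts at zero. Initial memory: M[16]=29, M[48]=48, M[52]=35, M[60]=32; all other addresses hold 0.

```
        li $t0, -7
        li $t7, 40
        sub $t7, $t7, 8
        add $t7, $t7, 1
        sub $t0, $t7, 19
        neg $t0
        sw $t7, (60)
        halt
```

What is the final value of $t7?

33

$t0=-7
$t7=40
$t7=40-8=32
$t7=32+1=33
$t0=33-19=14
$t0=-(14)=-14
sw $t7, (60) → M[60]=33
halt.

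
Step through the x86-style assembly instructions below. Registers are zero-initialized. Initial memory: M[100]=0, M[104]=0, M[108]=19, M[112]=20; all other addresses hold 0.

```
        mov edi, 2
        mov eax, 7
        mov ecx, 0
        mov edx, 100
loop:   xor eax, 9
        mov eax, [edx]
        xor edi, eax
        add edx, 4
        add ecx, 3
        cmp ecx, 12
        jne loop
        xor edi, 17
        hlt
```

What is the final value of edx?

mov edi, 2 → edi=2
mov eax, 7 → eax=7
mov ecx, 0 → ecx=0
mov edx, 100 → edx=100
xor eax, 9 → eax=7^9=14
mov eax, [edx] → eax=M[100]=0
xor edi, eax → edi=2^0=2
add edx, 4 → edx=100+4=104
add ecx, 3 → ecx=0+3=3
cmp ecx, 12  (cmp 3,12)
jne loop: taken
xor eax, 9 → eax=0^9=9
mov eax, [edx] → eax=M[104]=0
xor edi, eax → edi=2^0=2
add edx, 4 → edx=104+4=108
add ecx, 3 → ecx=3+3=6
cmp ecx, 12  (cmp 6,12)
jne loop: taken
xor eax, 9 → eax=0^9=9
mov eax, [edx] → eax=M[108]=19
xor edi, eax → edi=2^19=17
add edx, 4 → edx=108+4=112
add ecx, 3 → ecx=6+3=9
cmp ecx, 12  (cmp 9,12)
jne loop: taken
xor eax, 9 → eax=19^9=26
mov eax, [edx] → eax=M[112]=20
xor edi, eax → edi=17^20=5
add edx, 4 → edx=112+4=116
add ecx, 3 → ecx=9+3=12
cmp ecx, 12  (cmp 12,12)
jne loop: not taken
xor edi, 17 → edi=5^17=20
halt.

116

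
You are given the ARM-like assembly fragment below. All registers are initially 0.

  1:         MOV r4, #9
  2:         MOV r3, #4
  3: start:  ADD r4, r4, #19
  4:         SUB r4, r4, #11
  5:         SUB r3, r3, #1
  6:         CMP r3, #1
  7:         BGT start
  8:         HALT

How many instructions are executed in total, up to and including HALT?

after MOV r4, #9: r4=9
after MOV r3, #4: r3=4
after ADD r4, r4, #19: r4=9+19=28
after SUB r4, r4, #11: r4=28-11=17
after SUB r3, r3, #1: r3=4-1=3
CMP r3, #1  (cmp 3,1)
BGT start: taken
after ADD r4, r4, #19: r4=17+19=36
after SUB r4, r4, #11: r4=36-11=25
after SUB r3, r3, #1: r3=3-1=2
CMP r3, #1  (cmp 2,1)
BGT start: taken
after ADD r4, r4, #19: r4=25+19=44
after SUB r4, r4, #11: r4=44-11=33
after SUB r3, r3, #1: r3=2-1=1
CMP r3, #1  (cmp 1,1)
BGT start: not taken
halt.
Total executed instructions: 18.

18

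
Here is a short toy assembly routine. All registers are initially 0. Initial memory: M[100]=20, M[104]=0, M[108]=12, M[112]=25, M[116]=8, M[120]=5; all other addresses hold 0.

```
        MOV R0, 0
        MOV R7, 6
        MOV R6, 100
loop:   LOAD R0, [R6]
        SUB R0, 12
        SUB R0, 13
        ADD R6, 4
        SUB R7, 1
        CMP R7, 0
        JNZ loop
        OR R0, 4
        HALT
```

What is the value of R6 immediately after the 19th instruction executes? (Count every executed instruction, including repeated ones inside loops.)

108

after MOV R0, 0: R0=0
after MOV R7, 6: R7=6
after MOV R6, 100: R6=100
after LOAD R0, [R6]: R0=M[100]=20
after SUB R0, 12: R0=20-12=8
after SUB R0, 13: R0=8-13=-5
after ADD R6, 4: R6=100+4=104
after SUB R7, 1: R7=6-1=5
CMP R7, 0  (cmp 5,0)
JNZ loop: taken
after LOAD R0, [R6]: R0=M[104]=0
after SUB R0, 12: R0=0-12=-12
after SUB R0, 13: R0=(-12)-13=-25
after ADD R6, 4: R6=104+4=108
after SUB R7, 1: R7=5-1=4
CMP R7, 0  (cmp 4,0)
JNZ loop: taken
after LOAD R0, [R6]: R0=M[108]=12
after SUB R0, 12: R0=12-12=0
After step 19: R6 = 108.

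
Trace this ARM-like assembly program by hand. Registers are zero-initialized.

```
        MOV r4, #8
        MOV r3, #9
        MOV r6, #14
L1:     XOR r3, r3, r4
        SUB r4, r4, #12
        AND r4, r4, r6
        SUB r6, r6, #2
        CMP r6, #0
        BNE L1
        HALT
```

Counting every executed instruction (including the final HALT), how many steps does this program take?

46

after MOV r4, #8: r4=8
after MOV r3, #9: r3=9
after MOV r6, #14: r6=14
after XOR r3, r3, r4: r3=9^8=1
after SUB r4, r4, #12: r4=8-12=-4
after AND r4, r4, r6: r4=(-4)&14=12
after SUB r6, r6, #2: r6=14-2=12
CMP r6, #0  (cmp 12,0)
BNE L1: taken
after XOR r3, r3, r4: r3=1^12=13
after SUB r4, r4, #12: r4=12-12=0
after AND r4, r4, r6: r4=0&12=0
after SUB r6, r6, #2: r6=12-2=10
CMP r6, #0  (cmp 10,0)
BNE L1: taken
after XOR r3, r3, r4: r3=13^0=13
after SUB r4, r4, #12: r4=0-12=-12
after AND r4, r4, r6: r4=(-12)&10=0
after SUB r6, r6, #2: r6=10-2=8
CMP r6, #0  (cmp 8,0)
BNE L1: taken
after XOR r3, r3, r4: r3=13^0=13
after SUB r4, r4, #12: r4=0-12=-12
after AND r4, r4, r6: r4=(-12)&8=0
after SUB r6, r6, #2: r6=8-2=6
CMP r6, #0  (cmp 6,0)
BNE L1: taken
after XOR r3, r3, r4: r3=13^0=13
after SUB r4, r4, #12: r4=0-12=-12
after AND r4, r4, r6: r4=(-12)&6=4
after SUB r6, r6, #2: r6=6-2=4
CMP r6, #0  (cmp 4,0)
BNE L1: taken
after XOR r3, r3, r4: r3=13^4=9
after SUB r4, r4, #12: r4=4-12=-8
after AND r4, r4, r6: r4=(-8)&4=0
after SUB r6, r6, #2: r6=4-2=2
CMP r6, #0  (cmp 2,0)
BNE L1: taken
after XOR r3, r3, r4: r3=9^0=9
after SUB r4, r4, #12: r4=0-12=-12
after AND r4, r4, r6: r4=(-12)&2=0
after SUB r6, r6, #2: r6=2-2=0
CMP r6, #0  (cmp 0,0)
BNE L1: not taken
halt.
Total executed instructions: 46.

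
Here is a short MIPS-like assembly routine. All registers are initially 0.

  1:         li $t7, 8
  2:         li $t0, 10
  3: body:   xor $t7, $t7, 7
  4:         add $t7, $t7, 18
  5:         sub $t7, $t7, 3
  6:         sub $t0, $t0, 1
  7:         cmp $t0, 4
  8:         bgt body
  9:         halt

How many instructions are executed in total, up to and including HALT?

$t7=8
$t0=10
$t7=8^7=15
$t7=15+18=33
$t7=33-3=30
$t0=10-1=9
cmp $t0, 4  (cmp 9,4)
bgt body: taken
$t7=30^7=25
$t7=25+18=43
$t7=43-3=40
$t0=9-1=8
cmp $t0, 4  (cmp 8,4)
bgt body: taken
$t7=40^7=47
$t7=47+18=65
$t7=65-3=62
$t0=8-1=7
cmp $t0, 4  (cmp 7,4)
bgt body: taken
$t7=62^7=57
$t7=57+18=75
$t7=75-3=72
$t0=7-1=6
cmp $t0, 4  (cmp 6,4)
bgt body: taken
$t7=72^7=79
$t7=79+18=97
$t7=97-3=94
$t0=6-1=5
cmp $t0, 4  (cmp 5,4)
bgt body: taken
$t7=94^7=89
$t7=89+18=107
$t7=107-3=104
$t0=5-1=4
cmp $t0, 4  (cmp 4,4)
bgt body: not taken
halt.
Total executed instructions: 39.

39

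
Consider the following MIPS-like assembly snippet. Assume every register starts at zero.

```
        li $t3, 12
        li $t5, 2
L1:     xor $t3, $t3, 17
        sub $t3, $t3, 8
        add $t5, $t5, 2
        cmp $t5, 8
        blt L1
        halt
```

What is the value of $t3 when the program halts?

-27

li $t3, 12 → $t3=12
li $t5, 2 → $t5=2
xor $t3, $t3, 17 → $t3=12^17=29
sub $t3, $t3, 8 → $t3=29-8=21
add $t5, $t5, 2 → $t5=2+2=4
cmp $t5, 8  (cmp 4,8)
blt L1: taken
xor $t3, $t3, 17 → $t3=21^17=4
sub $t3, $t3, 8 → $t3=4-8=-4
add $t5, $t5, 2 → $t5=4+2=6
cmp $t5, 8  (cmp 6,8)
blt L1: taken
xor $t3, $t3, 17 → $t3=(-4)^17=-19
sub $t3, $t3, 8 → $t3=(-19)-8=-27
add $t5, $t5, 2 → $t5=6+2=8
cmp $t5, 8  (cmp 8,8)
blt L1: not taken
halt.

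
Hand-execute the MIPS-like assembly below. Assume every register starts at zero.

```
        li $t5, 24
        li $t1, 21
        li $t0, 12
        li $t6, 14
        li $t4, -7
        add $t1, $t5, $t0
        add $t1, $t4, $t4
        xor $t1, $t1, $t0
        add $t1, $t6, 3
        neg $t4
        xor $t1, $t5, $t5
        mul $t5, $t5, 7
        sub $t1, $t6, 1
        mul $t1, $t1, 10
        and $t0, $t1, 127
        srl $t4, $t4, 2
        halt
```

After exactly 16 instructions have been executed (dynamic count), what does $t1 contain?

130

$t5=24
$t1=21
$t0=12
$t6=14
$t4=-7
$t1=24+12=36
$t1=(-7)+(-7)=-14
$t1=(-14)^12=-2
$t1=14+3=17
$t4=-(-7)=7
$t1=24^24=0
$t5=24*7=168
$t1=14-1=13
$t1=13*10=130
$t0=130&127=2
$t4=7>>2=1
After step 16: $t1 = 130.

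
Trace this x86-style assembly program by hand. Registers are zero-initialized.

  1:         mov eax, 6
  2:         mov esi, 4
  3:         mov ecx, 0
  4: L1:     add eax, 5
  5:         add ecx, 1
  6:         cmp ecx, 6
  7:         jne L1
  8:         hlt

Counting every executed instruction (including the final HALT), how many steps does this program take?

28

eax=6
esi=4
ecx=0
eax=6+5=11
ecx=0+1=1
cmp ecx, 6  (cmp 1,6)
jne L1: taken
eax=11+5=16
ecx=1+1=2
cmp ecx, 6  (cmp 2,6)
jne L1: taken
eax=16+5=21
ecx=2+1=3
cmp ecx, 6  (cmp 3,6)
jne L1: taken
eax=21+5=26
ecx=3+1=4
cmp ecx, 6  (cmp 4,6)
jne L1: taken
eax=26+5=31
ecx=4+1=5
cmp ecx, 6  (cmp 5,6)
jne L1: taken
eax=31+5=36
ecx=5+1=6
cmp ecx, 6  (cmp 6,6)
jne L1: not taken
halt.
Total executed instructions: 28.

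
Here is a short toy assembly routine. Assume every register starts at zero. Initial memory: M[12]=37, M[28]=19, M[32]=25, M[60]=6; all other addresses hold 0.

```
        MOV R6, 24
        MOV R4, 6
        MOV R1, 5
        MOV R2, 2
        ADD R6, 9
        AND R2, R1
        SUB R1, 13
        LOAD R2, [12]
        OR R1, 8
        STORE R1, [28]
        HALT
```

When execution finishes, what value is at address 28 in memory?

after MOV R6, 24: R6=24
after MOV R4, 6: R4=6
after MOV R1, 5: R1=5
after MOV R2, 2: R2=2
after ADD R6, 9: R6=24+9=33
after AND R2, R1: R2=2&5=0
after SUB R1, 13: R1=5-13=-8
after LOAD R2, [12]: R2=M[12]=37
after OR R1, 8: R1=(-8)|8=-8
STORE R1, [28] → M[28]=-8
halt.

-8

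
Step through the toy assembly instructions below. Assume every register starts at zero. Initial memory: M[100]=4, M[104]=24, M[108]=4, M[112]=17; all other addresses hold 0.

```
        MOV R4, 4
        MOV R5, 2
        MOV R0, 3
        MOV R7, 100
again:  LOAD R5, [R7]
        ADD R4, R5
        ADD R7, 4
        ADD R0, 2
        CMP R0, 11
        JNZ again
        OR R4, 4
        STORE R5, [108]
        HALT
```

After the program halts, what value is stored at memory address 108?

after MOV R4, 4: R4=4
after MOV R5, 2: R5=2
after MOV R0, 3: R0=3
after MOV R7, 100: R7=100
after LOAD R5, [R7]: R5=M[100]=4
after ADD R4, R5: R4=4+4=8
after ADD R7, 4: R7=100+4=104
after ADD R0, 2: R0=3+2=5
CMP R0, 11  (cmp 5,11)
JNZ again: taken
after LOAD R5, [R7]: R5=M[104]=24
after ADD R4, R5: R4=8+24=32
after ADD R7, 4: R7=104+4=108
after ADD R0, 2: R0=5+2=7
CMP R0, 11  (cmp 7,11)
JNZ again: taken
after LOAD R5, [R7]: R5=M[108]=4
after ADD R4, R5: R4=32+4=36
after ADD R7, 4: R7=108+4=112
after ADD R0, 2: R0=7+2=9
CMP R0, 11  (cmp 9,11)
JNZ again: taken
after LOAD R5, [R7]: R5=M[112]=17
after ADD R4, R5: R4=36+17=53
after ADD R7, 4: R7=112+4=116
after ADD R0, 2: R0=9+2=11
CMP R0, 11  (cmp 11,11)
JNZ again: not taken
after OR R4, 4: R4=53|4=53
STORE R5, [108] → M[108]=17
halt.

17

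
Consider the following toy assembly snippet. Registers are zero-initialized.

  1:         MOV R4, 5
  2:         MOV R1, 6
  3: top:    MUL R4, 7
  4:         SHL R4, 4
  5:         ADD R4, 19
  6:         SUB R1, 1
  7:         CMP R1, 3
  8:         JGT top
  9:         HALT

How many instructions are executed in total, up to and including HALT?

21

R4=5
R1=6
R4=5*7=35
R4=35<<4=560
R4=560+19=579
R1=6-1=5
CMP R1, 3  (cmp 5,3)
JGT top: taken
R4=579*7=4053
R4=4053<<4=64848
R4=64848+19=64867
R1=5-1=4
CMP R1, 3  (cmp 4,3)
JGT top: taken
R4=64867*7=454069
R4=454069<<4=7265104
R4=7265104+19=7265123
R1=4-1=3
CMP R1, 3  (cmp 3,3)
JGT top: not taken
halt.
Total executed instructions: 21.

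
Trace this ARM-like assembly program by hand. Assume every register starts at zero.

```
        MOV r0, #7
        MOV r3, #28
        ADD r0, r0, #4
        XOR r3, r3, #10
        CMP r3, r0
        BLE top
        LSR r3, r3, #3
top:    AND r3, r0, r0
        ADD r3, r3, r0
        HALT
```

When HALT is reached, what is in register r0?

MOV r0, #7 → r0=7
MOV r3, #28 → r3=28
ADD r0, r0, #4 → r0=7+4=11
XOR r3, r3, #10 → r3=28^10=22
CMP r3, r0  (cmp 22,11)
BLE top: not taken
LSR r3, r3, #3 → r3=22>>3=2
AND r3, r0, r0 → r3=11&11=11
ADD r3, r3, r0 → r3=11+11=22
halt.

11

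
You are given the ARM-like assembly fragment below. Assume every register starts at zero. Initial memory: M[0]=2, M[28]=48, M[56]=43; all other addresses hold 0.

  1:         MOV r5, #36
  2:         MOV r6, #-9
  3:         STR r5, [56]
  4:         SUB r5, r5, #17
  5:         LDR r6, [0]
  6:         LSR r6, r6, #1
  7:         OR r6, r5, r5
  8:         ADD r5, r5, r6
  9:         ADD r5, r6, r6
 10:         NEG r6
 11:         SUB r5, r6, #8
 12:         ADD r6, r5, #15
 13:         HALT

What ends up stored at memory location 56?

36

MOV r5, #36 → r5=36
MOV r6, #-9 → r6=-9
STR r5, [56] → M[56]=36
SUB r5, r5, #17 → r5=36-17=19
LDR r6, [0] → r6=M[0]=2
LSR r6, r6, #1 → r6=2>>1=1
OR r6, r5, r5 → r6=19|19=19
ADD r5, r5, r6 → r5=19+19=38
ADD r5, r6, r6 → r5=19+19=38
NEG r6 → r6=-(19)=-19
SUB r5, r6, #8 → r5=(-19)-8=-27
ADD r6, r5, #15 → r6=(-27)+15=-12
halt.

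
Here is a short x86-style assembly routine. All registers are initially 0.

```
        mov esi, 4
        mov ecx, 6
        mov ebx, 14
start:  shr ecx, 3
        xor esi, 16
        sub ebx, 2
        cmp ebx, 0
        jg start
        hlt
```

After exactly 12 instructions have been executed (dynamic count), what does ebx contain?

after mov esi, 4: esi=4
after mov ecx, 6: ecx=6
after mov ebx, 14: ebx=14
after shr ecx, 3: ecx=6>>3=0
after xor esi, 16: esi=4^16=20
after sub ebx, 2: ebx=14-2=12
cmp ebx, 0  (cmp 12,0)
jg start: taken
after shr ecx, 3: ecx=0>>3=0
after xor esi, 16: esi=20^16=4
after sub ebx, 2: ebx=12-2=10
cmp ebx, 0  (cmp 10,0)
After step 12: ebx = 10.

10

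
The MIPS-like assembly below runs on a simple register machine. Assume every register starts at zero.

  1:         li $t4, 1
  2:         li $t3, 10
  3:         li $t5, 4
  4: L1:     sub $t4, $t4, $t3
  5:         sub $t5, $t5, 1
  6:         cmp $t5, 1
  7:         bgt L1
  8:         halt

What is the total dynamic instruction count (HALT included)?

16

after li $t4, 1: $t4=1
after li $t3, 10: $t3=10
after li $t5, 4: $t5=4
after sub $t4, $t4, $t3: $t4=1-10=-9
after sub $t5, $t5, 1: $t5=4-1=3
cmp $t5, 1  (cmp 3,1)
bgt L1: taken
after sub $t4, $t4, $t3: $t4=(-9)-10=-19
after sub $t5, $t5, 1: $t5=3-1=2
cmp $t5, 1  (cmp 2,1)
bgt L1: taken
after sub $t4, $t4, $t3: $t4=(-19)-10=-29
after sub $t5, $t5, 1: $t5=2-1=1
cmp $t5, 1  (cmp 1,1)
bgt L1: not taken
halt.
Total executed instructions: 16.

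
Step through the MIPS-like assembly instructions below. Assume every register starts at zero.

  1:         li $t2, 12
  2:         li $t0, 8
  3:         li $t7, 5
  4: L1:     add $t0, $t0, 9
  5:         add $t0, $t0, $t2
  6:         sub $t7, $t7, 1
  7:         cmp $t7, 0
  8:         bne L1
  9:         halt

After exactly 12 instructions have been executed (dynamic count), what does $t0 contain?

$t2=12
$t0=8
$t7=5
$t0=8+9=17
$t0=17+12=29
$t7=5-1=4
cmp $t7, 0  (cmp 4,0)
bne L1: taken
$t0=29+9=38
$t0=38+12=50
$t7=4-1=3
cmp $t7, 0  (cmp 3,0)
After step 12: $t0 = 50.

50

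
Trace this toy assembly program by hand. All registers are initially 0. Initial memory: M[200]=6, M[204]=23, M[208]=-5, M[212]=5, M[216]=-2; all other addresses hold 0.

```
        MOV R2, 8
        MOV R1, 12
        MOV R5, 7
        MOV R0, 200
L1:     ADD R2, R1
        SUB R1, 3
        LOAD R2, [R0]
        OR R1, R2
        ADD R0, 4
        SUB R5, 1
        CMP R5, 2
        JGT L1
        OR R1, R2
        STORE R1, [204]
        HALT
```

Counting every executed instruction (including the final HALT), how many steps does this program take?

MOV R2, 8 → R2=8
MOV R1, 12 → R1=12
MOV R5, 7 → R5=7
MOV R0, 200 → R0=200
ADD R2, R1 → R2=8+12=20
SUB R1, 3 → R1=12-3=9
LOAD R2, [R0] → R2=M[200]=6
OR R1, R2 → R1=9|6=15
ADD R0, 4 → R0=200+4=204
SUB R5, 1 → R5=7-1=6
CMP R5, 2  (cmp 6,2)
JGT L1: taken
ADD R2, R1 → R2=6+15=21
SUB R1, 3 → R1=15-3=12
LOAD R2, [R0] → R2=M[204]=23
OR R1, R2 → R1=12|23=31
ADD R0, 4 → R0=204+4=208
SUB R5, 1 → R5=6-1=5
CMP R5, 2  (cmp 5,2)
JGT L1: taken
ADD R2, R1 → R2=23+31=54
SUB R1, 3 → R1=31-3=28
LOAD R2, [R0] → R2=M[208]=-5
OR R1, R2 → R1=28|(-5)=-1
ADD R0, 4 → R0=208+4=212
SUB R5, 1 → R5=5-1=4
CMP R5, 2  (cmp 4,2)
JGT L1: taken
ADD R2, R1 → R2=(-5)+(-1)=-6
SUB R1, 3 → R1=(-1)-3=-4
LOAD R2, [R0] → R2=M[212]=5
OR R1, R2 → R1=(-4)|5=-3
ADD R0, 4 → R0=212+4=216
SUB R5, 1 → R5=4-1=3
CMP R5, 2  (cmp 3,2)
JGT L1: taken
ADD R2, R1 → R2=5+(-3)=2
SUB R1, 3 → R1=(-3)-3=-6
LOAD R2, [R0] → R2=M[216]=-2
OR R1, R2 → R1=(-6)|(-2)=-2
ADD R0, 4 → R0=216+4=220
SUB R5, 1 → R5=3-1=2
CMP R5, 2  (cmp 2,2)
JGT L1: not taken
OR R1, R2 → R1=(-2)|(-2)=-2
STORE R1, [204] → M[204]=-2
halt.
Total executed instructions: 47.

47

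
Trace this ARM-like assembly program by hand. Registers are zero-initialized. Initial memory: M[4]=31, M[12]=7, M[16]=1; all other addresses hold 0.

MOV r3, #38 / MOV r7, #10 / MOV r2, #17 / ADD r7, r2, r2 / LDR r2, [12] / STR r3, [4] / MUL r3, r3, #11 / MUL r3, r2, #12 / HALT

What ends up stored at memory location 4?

after MOV r3, #38: r3=38
after MOV r7, #10: r7=10
after MOV r2, #17: r2=17
after ADD r7, r2, r2: r7=17+17=34
after LDR r2, [12]: r2=M[12]=7
STR r3, [4] → M[4]=38
after MUL r3, r3, #11: r3=38*11=418
after MUL r3, r2, #12: r3=7*12=84
halt.

38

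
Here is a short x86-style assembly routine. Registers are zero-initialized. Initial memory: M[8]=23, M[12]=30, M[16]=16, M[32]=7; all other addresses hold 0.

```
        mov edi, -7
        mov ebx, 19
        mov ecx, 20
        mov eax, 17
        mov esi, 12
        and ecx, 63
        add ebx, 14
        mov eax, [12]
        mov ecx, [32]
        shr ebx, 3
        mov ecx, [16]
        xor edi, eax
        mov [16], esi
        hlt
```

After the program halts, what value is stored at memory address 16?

12

mov edi, -7 → edi=-7
mov ebx, 19 → ebx=19
mov ecx, 20 → ecx=20
mov eax, 17 → eax=17
mov esi, 12 → esi=12
and ecx, 63 → ecx=20&63=20
add ebx, 14 → ebx=19+14=33
mov eax, [12] → eax=M[12]=30
mov ecx, [32] → ecx=M[32]=7
shr ebx, 3 → ebx=33>>3=4
mov ecx, [16] → ecx=M[16]=16
xor edi, eax → edi=(-7)^30=-25
mov [16], esi → M[16]=12
halt.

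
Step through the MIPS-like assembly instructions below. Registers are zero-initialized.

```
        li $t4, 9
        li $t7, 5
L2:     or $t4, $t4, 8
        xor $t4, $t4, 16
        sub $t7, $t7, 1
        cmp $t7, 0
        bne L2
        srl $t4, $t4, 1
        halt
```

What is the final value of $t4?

12

after li $t4, 9: $t4=9
after li $t7, 5: $t7=5
after or $t4, $t4, 8: $t4=9|8=9
after xor $t4, $t4, 16: $t4=9^16=25
after sub $t7, $t7, 1: $t7=5-1=4
cmp $t7, 0  (cmp 4,0)
bne L2: taken
after or $t4, $t4, 8: $t4=25|8=25
after xor $t4, $t4, 16: $t4=25^16=9
after sub $t7, $t7, 1: $t7=4-1=3
cmp $t7, 0  (cmp 3,0)
bne L2: taken
after or $t4, $t4, 8: $t4=9|8=9
after xor $t4, $t4, 16: $t4=9^16=25
after sub $t7, $t7, 1: $t7=3-1=2
cmp $t7, 0  (cmp 2,0)
bne L2: taken
after or $t4, $t4, 8: $t4=25|8=25
after xor $t4, $t4, 16: $t4=25^16=9
after sub $t7, $t7, 1: $t7=2-1=1
cmp $t7, 0  (cmp 1,0)
bne L2: taken
after or $t4, $t4, 8: $t4=9|8=9
after xor $t4, $t4, 16: $t4=9^16=25
after sub $t7, $t7, 1: $t7=1-1=0
cmp $t7, 0  (cmp 0,0)
bne L2: not taken
after srl $t4, $t4, 1: $t4=25>>1=12
halt.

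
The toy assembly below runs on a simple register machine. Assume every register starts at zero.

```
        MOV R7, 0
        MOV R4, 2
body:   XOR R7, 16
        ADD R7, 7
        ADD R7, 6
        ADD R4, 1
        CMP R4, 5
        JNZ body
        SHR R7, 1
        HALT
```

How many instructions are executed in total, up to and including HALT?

22

MOV R7, 0 → R7=0
MOV R4, 2 → R4=2
XOR R7, 16 → R7=0^16=16
ADD R7, 7 → R7=16+7=23
ADD R7, 6 → R7=23+6=29
ADD R4, 1 → R4=2+1=3
CMP R4, 5  (cmp 3,5)
JNZ body: taken
XOR R7, 16 → R7=29^16=13
ADD R7, 7 → R7=13+7=20
ADD R7, 6 → R7=20+6=26
ADD R4, 1 → R4=3+1=4
CMP R4, 5  (cmp 4,5)
JNZ body: taken
XOR R7, 16 → R7=26^16=10
ADD R7, 7 → R7=10+7=17
ADD R7, 6 → R7=17+6=23
ADD R4, 1 → R4=4+1=5
CMP R4, 5  (cmp 5,5)
JNZ body: not taken
SHR R7, 1 → R7=23>>1=11
halt.
Total executed instructions: 22.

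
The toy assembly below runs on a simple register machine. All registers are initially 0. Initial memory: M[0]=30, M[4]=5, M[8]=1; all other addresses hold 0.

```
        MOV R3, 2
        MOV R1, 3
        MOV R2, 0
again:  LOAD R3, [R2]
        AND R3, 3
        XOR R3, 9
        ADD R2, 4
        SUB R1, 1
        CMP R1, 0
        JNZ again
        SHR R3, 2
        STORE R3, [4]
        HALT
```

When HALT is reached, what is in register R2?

12

R3=2
R1=3
R2=0
R3=M[0]=30
R3=30&3=2
R3=2^9=11
R2=0+4=4
R1=3-1=2
CMP R1, 0  (cmp 2,0)
JNZ again: taken
R3=M[4]=5
R3=5&3=1
R3=1^9=8
R2=4+4=8
R1=2-1=1
CMP R1, 0  (cmp 1,0)
JNZ again: taken
R3=M[8]=1
R3=1&3=1
R3=1^9=8
R2=8+4=12
R1=1-1=0
CMP R1, 0  (cmp 0,0)
JNZ again: not taken
R3=8>>2=2
STORE R3, [4] → M[4]=2
halt.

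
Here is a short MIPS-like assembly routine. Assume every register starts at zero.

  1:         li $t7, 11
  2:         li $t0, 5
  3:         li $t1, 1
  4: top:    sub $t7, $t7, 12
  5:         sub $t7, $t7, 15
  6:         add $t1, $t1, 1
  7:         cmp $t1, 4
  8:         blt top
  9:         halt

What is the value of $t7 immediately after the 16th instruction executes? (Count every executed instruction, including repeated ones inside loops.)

$t7=11
$t0=5
$t1=1
$t7=11-12=-1
$t7=(-1)-15=-16
$t1=1+1=2
cmp $t1, 4  (cmp 2,4)
blt top: taken
$t7=(-16)-12=-28
$t7=(-28)-15=-43
$t1=2+1=3
cmp $t1, 4  (cmp 3,4)
blt top: taken
$t7=(-43)-12=-55
$t7=(-55)-15=-70
$t1=3+1=4
After step 16: $t7 = -70.

-70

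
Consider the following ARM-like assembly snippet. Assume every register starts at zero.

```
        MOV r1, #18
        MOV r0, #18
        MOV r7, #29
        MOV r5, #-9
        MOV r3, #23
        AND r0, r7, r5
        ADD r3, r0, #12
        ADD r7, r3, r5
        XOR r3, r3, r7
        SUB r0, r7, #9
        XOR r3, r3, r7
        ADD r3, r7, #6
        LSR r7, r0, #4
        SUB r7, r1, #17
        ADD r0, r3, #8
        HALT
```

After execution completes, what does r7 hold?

after MOV r1, #18: r1=18
after MOV r0, #18: r0=18
after MOV r7, #29: r7=29
after MOV r5, #-9: r5=-9
after MOV r3, #23: r3=23
after AND r0, r7, r5: r0=29&(-9)=21
after ADD r3, r0, #12: r3=21+12=33
after ADD r7, r3, r5: r7=33+(-9)=24
after XOR r3, r3, r7: r3=33^24=57
after SUB r0, r7, #9: r0=24-9=15
after XOR r3, r3, r7: r3=57^24=33
after ADD r3, r7, #6: r3=24+6=30
after LSR r7, r0, #4: r7=15>>4=0
after SUB r7, r1, #17: r7=18-17=1
after ADD r0, r3, #8: r0=30+8=38
halt.

1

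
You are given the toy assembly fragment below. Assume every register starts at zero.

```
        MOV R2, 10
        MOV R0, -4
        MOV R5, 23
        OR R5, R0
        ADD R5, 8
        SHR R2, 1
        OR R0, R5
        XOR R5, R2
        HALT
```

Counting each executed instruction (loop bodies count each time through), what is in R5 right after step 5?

R2=10
R0=-4
R5=23
R5=23|(-4)=-1
R5=(-1)+8=7
After step 5: R5 = 7.

7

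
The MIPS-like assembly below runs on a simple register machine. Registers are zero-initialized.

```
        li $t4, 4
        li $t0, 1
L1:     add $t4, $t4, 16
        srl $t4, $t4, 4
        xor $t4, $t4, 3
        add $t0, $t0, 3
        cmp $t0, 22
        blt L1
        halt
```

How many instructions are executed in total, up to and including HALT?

45

$t4=4
$t0=1
$t4=4+16=20
$t4=20>>4=1
$t4=1^3=2
$t0=1+3=4
cmp $t0, 22  (cmp 4,22)
blt L1: taken
$t4=2+16=18
$t4=18>>4=1
$t4=1^3=2
$t0=4+3=7
cmp $t0, 22  (cmp 7,22)
blt L1: taken
$t4=2+16=18
$t4=18>>4=1
$t4=1^3=2
$t0=7+3=10
cmp $t0, 22  (cmp 10,22)
blt L1: taken
$t4=2+16=18
$t4=18>>4=1
$t4=1^3=2
$t0=10+3=13
cmp $t0, 22  (cmp 13,22)
blt L1: taken
$t4=2+16=18
$t4=18>>4=1
$t4=1^3=2
$t0=13+3=16
cmp $t0, 22  (cmp 16,22)
blt L1: taken
$t4=2+16=18
$t4=18>>4=1
$t4=1^3=2
$t0=16+3=19
cmp $t0, 22  (cmp 19,22)
blt L1: taken
$t4=2+16=18
$t4=18>>4=1
$t4=1^3=2
$t0=19+3=22
cmp $t0, 22  (cmp 22,22)
blt L1: not taken
halt.
Total executed instructions: 45.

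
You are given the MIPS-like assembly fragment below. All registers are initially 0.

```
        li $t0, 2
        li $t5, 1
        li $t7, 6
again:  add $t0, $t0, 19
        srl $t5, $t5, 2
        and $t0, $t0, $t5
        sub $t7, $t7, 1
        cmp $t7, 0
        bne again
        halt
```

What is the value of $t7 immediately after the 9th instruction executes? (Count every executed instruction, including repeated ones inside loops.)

5

after li $t0, 2: $t0=2
after li $t5, 1: $t5=1
after li $t7, 6: $t7=6
after add $t0, $t0, 19: $t0=2+19=21
after srl $t5, $t5, 2: $t5=1>>2=0
after and $t0, $t0, $t5: $t0=21&0=0
after sub $t7, $t7, 1: $t7=6-1=5
cmp $t7, 0  (cmp 5,0)
bne again: taken
After step 9: $t7 = 5.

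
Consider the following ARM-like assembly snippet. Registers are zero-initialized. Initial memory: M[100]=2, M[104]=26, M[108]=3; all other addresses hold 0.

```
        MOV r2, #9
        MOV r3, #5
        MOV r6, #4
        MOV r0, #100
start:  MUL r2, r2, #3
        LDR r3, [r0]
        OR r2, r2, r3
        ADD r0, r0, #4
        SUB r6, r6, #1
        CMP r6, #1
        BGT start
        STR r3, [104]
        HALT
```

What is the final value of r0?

112

MOV r2, #9 → r2=9
MOV r3, #5 → r3=5
MOV r6, #4 → r6=4
MOV r0, #100 → r0=100
MUL r2, r2, #3 → r2=9*3=27
LDR r3, [r0] → r3=M[100]=2
OR r2, r2, r3 → r2=27|2=27
ADD r0, r0, #4 → r0=100+4=104
SUB r6, r6, #1 → r6=4-1=3
CMP r6, #1  (cmp 3,1)
BGT start: taken
MUL r2, r2, #3 → r2=27*3=81
LDR r3, [r0] → r3=M[104]=26
OR r2, r2, r3 → r2=81|26=91
ADD r0, r0, #4 → r0=104+4=108
SUB r6, r6, #1 → r6=3-1=2
CMP r6, #1  (cmp 2,1)
BGT start: taken
MUL r2, r2, #3 → r2=91*3=273
LDR r3, [r0] → r3=M[108]=3
OR r2, r2, r3 → r2=273|3=275
ADD r0, r0, #4 → r0=108+4=112
SUB r6, r6, #1 → r6=2-1=1
CMP r6, #1  (cmp 1,1)
BGT start: not taken
STR r3, [104] → M[104]=3
halt.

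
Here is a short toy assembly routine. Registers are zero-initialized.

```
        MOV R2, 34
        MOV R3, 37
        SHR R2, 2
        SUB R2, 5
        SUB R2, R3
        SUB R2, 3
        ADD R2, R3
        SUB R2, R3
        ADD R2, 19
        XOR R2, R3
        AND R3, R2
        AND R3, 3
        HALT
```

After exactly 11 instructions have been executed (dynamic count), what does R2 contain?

MOV R2, 34 → R2=34
MOV R3, 37 → R3=37
SHR R2, 2 → R2=34>>2=8
SUB R2, 5 → R2=8-5=3
SUB R2, R3 → R2=3-37=-34
SUB R2, 3 → R2=(-34)-3=-37
ADD R2, R3 → R2=(-37)+37=0
SUB R2, R3 → R2=0-37=-37
ADD R2, 19 → R2=(-37)+19=-18
XOR R2, R3 → R2=(-18)^37=-53
AND R3, R2 → R3=37&(-53)=1
After step 11: R2 = -53.

-53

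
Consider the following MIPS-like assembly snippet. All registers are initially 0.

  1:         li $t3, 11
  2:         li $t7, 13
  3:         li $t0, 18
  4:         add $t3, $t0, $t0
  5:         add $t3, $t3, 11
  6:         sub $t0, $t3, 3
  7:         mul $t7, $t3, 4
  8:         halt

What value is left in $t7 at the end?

188

$t3=11
$t7=13
$t0=18
$t3=18+18=36
$t3=36+11=47
$t0=47-3=44
$t7=47*4=188
halt.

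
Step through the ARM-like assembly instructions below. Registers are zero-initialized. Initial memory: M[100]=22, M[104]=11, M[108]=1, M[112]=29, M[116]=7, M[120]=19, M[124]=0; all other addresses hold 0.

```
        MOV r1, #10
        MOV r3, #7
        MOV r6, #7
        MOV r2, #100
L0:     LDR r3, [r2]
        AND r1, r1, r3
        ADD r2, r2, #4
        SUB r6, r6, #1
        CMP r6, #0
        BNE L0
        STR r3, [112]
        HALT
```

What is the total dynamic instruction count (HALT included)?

48

after MOV r1, #10: r1=10
after MOV r3, #7: r3=7
after MOV r6, #7: r6=7
after MOV r2, #100: r2=100
after LDR r3, [r2]: r3=M[100]=22
after AND r1, r1, r3: r1=10&22=2
after ADD r2, r2, #4: r2=100+4=104
after SUB r6, r6, #1: r6=7-1=6
CMP r6, #0  (cmp 6,0)
BNE L0: taken
after LDR r3, [r2]: r3=M[104]=11
after AND r1, r1, r3: r1=2&11=2
after ADD r2, r2, #4: r2=104+4=108
after SUB r6, r6, #1: r6=6-1=5
CMP r6, #0  (cmp 5,0)
BNE L0: taken
after LDR r3, [r2]: r3=M[108]=1
after AND r1, r1, r3: r1=2&1=0
after ADD r2, r2, #4: r2=108+4=112
after SUB r6, r6, #1: r6=5-1=4
CMP r6, #0  (cmp 4,0)
BNE L0: taken
after LDR r3, [r2]: r3=M[112]=29
after AND r1, r1, r3: r1=0&29=0
after ADD r2, r2, #4: r2=112+4=116
after SUB r6, r6, #1: r6=4-1=3
CMP r6, #0  (cmp 3,0)
BNE L0: taken
after LDR r3, [r2]: r3=M[116]=7
after AND r1, r1, r3: r1=0&7=0
after ADD r2, r2, #4: r2=116+4=120
after SUB r6, r6, #1: r6=3-1=2
CMP r6, #0  (cmp 2,0)
BNE L0: taken
after LDR r3, [r2]: r3=M[120]=19
after AND r1, r1, r3: r1=0&19=0
after ADD r2, r2, #4: r2=120+4=124
after SUB r6, r6, #1: r6=2-1=1
CMP r6, #0  (cmp 1,0)
BNE L0: taken
after LDR r3, [r2]: r3=M[124]=0
after AND r1, r1, r3: r1=0&0=0
after ADD r2, r2, #4: r2=124+4=128
after SUB r6, r6, #1: r6=1-1=0
CMP r6, #0  (cmp 0,0)
BNE L0: not taken
STR r3, [112] → M[112]=0
halt.
Total executed instructions: 48.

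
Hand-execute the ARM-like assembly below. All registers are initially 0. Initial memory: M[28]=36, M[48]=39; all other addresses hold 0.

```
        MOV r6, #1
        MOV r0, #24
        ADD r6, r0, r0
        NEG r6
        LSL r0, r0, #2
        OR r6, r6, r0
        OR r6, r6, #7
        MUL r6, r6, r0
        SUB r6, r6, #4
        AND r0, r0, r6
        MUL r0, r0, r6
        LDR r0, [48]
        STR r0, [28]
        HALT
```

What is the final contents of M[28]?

after MOV r6, #1: r6=1
after MOV r0, #24: r0=24
after ADD r6, r0, r0: r6=24+24=48
after NEG r6: r6=-(48)=-48
after LSL r0, r0, #2: r0=24<<2=96
after OR r6, r6, r0: r6=(-48)|96=-16
after OR r6, r6, #7: r6=(-16)|7=-9
after MUL r6, r6, r0: r6=(-9)*96=-864
after SUB r6, r6, #4: r6=(-864)-4=-868
after AND r0, r0, r6: r0=96&(-868)=0
after MUL r0, r0, r6: r0=0*(-868)=0
after LDR r0, [48]: r0=M[48]=39
STR r0, [28] → M[28]=39
halt.

39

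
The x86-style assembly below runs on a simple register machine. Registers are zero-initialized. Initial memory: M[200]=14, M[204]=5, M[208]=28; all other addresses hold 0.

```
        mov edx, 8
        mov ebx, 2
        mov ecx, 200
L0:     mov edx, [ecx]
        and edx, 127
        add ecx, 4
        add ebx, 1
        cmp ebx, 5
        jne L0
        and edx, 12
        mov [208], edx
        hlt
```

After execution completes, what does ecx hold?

after mov edx, 8: edx=8
after mov ebx, 2: ebx=2
after mov ecx, 200: ecx=200
after mov edx, [ecx]: edx=M[200]=14
after and edx, 127: edx=14&127=14
after add ecx, 4: ecx=200+4=204
after add ebx, 1: ebx=2+1=3
cmp ebx, 5  (cmp 3,5)
jne L0: taken
after mov edx, [ecx]: edx=M[204]=5
after and edx, 127: edx=5&127=5
after add ecx, 4: ecx=204+4=208
after add ebx, 1: ebx=3+1=4
cmp ebx, 5  (cmp 4,5)
jne L0: taken
after mov edx, [ecx]: edx=M[208]=28
after and edx, 127: edx=28&127=28
after add ecx, 4: ecx=208+4=212
after add ebx, 1: ebx=4+1=5
cmp ebx, 5  (cmp 5,5)
jne L0: not taken
after and edx, 12: edx=28&12=12
mov [208], edx → M[208]=12
halt.

212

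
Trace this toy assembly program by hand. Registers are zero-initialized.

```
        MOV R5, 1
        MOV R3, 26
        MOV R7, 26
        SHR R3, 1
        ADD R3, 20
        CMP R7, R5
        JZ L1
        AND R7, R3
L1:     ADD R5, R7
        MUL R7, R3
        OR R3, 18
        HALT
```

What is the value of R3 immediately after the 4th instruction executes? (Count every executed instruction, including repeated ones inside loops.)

13

after MOV R5, 1: R5=1
after MOV R3, 26: R3=26
after MOV R7, 26: R7=26
after SHR R3, 1: R3=26>>1=13
After step 4: R3 = 13.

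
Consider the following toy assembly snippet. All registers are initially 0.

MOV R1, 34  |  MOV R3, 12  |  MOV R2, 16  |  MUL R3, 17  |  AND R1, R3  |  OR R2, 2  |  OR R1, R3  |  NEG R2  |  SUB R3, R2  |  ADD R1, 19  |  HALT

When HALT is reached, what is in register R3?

R1=34
R3=12
R2=16
R3=12*17=204
R1=34&204=0
R2=16|2=18
R1=0|204=204
R2=-(18)=-18
R3=204-(-18)=222
R1=204+19=223
halt.

222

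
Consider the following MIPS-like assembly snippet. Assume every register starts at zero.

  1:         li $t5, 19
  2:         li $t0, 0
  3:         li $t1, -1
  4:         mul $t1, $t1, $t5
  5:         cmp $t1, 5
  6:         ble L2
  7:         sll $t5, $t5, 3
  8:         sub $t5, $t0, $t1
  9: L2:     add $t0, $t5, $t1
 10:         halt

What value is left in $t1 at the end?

after li $t5, 19: $t5=19
after li $t0, 0: $t0=0
after li $t1, -1: $t1=-1
after mul $t1, $t1, $t5: $t1=(-1)*19=-19
cmp $t1, 5  (cmp -19,5)
ble L2: taken
after add $t0, $t5, $t1: $t0=19+(-19)=0
halt.

-19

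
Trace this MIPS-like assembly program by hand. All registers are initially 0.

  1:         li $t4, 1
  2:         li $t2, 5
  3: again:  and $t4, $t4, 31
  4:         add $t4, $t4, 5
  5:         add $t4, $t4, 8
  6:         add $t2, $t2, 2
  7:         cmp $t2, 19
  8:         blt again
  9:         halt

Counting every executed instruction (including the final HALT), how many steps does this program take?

li $t4, 1 → $t4=1
li $t2, 5 → $t2=5
and $t4, $t4, 31 → $t4=1&31=1
add $t4, $t4, 5 → $t4=1+5=6
add $t4, $t4, 8 → $t4=6+8=14
add $t2, $t2, 2 → $t2=5+2=7
cmp $t2, 19  (cmp 7,19)
blt again: taken
and $t4, $t4, 31 → $t4=14&31=14
add $t4, $t4, 5 → $t4=14+5=19
add $t4, $t4, 8 → $t4=19+8=27
add $t2, $t2, 2 → $t2=7+2=9
cmp $t2, 19  (cmp 9,19)
blt again: taken
and $t4, $t4, 31 → $t4=27&31=27
add $t4, $t4, 5 → $t4=27+5=32
add $t4, $t4, 8 → $t4=32+8=40
add $t2, $t2, 2 → $t2=9+2=11
cmp $t2, 19  (cmp 11,19)
blt again: taken
and $t4, $t4, 31 → $t4=40&31=8
add $t4, $t4, 5 → $t4=8+5=13
add $t4, $t4, 8 → $t4=13+8=21
add $t2, $t2, 2 → $t2=11+2=13
cmp $t2, 19  (cmp 13,19)
blt again: taken
and $t4, $t4, 31 → $t4=21&31=21
add $t4, $t4, 5 → $t4=21+5=26
add $t4, $t4, 8 → $t4=26+8=34
add $t2, $t2, 2 → $t2=13+2=15
cmp $t2, 19  (cmp 15,19)
blt again: taken
and $t4, $t4, 31 → $t4=34&31=2
add $t4, $t4, 5 → $t4=2+5=7
add $t4, $t4, 8 → $t4=7+8=15
add $t2, $t2, 2 → $t2=15+2=17
cmp $t2, 19  (cmp 17,19)
blt again: taken
and $t4, $t4, 31 → $t4=15&31=15
add $t4, $t4, 5 → $t4=15+5=20
add $t4, $t4, 8 → $t4=20+8=28
add $t2, $t2, 2 → $t2=17+2=19
cmp $t2, 19  (cmp 19,19)
blt again: not taken
halt.
Total executed instructions: 45.

45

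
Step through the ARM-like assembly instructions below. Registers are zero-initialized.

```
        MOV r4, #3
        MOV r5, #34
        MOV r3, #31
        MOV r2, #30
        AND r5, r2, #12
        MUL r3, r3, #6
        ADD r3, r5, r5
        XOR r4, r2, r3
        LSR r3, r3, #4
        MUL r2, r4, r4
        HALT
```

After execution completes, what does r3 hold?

1

after MOV r4, #3: r4=3
after MOV r5, #34: r5=34
after MOV r3, #31: r3=31
after MOV r2, #30: r2=30
after AND r5, r2, #12: r5=30&12=12
after MUL r3, r3, #6: r3=31*6=186
after ADD r3, r5, r5: r3=12+12=24
after XOR r4, r2, r3: r4=30^24=6
after LSR r3, r3, #4: r3=24>>4=1
after MUL r2, r4, r4: r2=6*6=36
halt.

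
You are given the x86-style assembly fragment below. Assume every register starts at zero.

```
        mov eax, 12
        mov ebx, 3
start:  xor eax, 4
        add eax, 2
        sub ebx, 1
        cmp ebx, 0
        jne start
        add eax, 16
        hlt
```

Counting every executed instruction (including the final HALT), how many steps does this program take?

19

eax=12
ebx=3
eax=12^4=8
eax=8+2=10
ebx=3-1=2
cmp ebx, 0  (cmp 2,0)
jne start: taken
eax=10^4=14
eax=14+2=16
ebx=2-1=1
cmp ebx, 0  (cmp 1,0)
jne start: taken
eax=16^4=20
eax=20+2=22
ebx=1-1=0
cmp ebx, 0  (cmp 0,0)
jne start: not taken
eax=22+16=38
halt.
Total executed instructions: 19.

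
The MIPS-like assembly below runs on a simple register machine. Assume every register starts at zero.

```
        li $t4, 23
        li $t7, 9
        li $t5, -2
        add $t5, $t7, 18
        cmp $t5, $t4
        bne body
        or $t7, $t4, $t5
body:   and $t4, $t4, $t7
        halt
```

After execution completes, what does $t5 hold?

27

$t4=23
$t7=9
$t5=-2
$t5=9+18=27
cmp $t5, $t4  (cmp 27,23)
bne body: taken
$t4=23&9=1
halt.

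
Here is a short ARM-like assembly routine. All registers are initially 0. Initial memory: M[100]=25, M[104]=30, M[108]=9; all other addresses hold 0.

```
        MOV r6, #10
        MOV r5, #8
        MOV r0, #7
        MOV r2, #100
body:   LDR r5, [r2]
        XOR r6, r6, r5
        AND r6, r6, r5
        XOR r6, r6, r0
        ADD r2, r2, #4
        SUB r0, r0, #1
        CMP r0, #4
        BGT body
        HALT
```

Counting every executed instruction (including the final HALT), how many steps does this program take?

r6=10
r5=8
r0=7
r2=100
r5=M[100]=25
r6=10^25=19
r6=19&25=17
r6=17^7=22
r2=100+4=104
r0=7-1=6
CMP r0, #4  (cmp 6,4)
BGT body: taken
r5=M[104]=30
r6=22^30=8
r6=8&30=8
r6=8^6=14
r2=104+4=108
r0=6-1=5
CMP r0, #4  (cmp 5,4)
BGT body: taken
r5=M[108]=9
r6=14^9=7
r6=7&9=1
r6=1^5=4
r2=108+4=112
r0=5-1=4
CMP r0, #4  (cmp 4,4)
BGT body: not taken
halt.
Total executed instructions: 29.

29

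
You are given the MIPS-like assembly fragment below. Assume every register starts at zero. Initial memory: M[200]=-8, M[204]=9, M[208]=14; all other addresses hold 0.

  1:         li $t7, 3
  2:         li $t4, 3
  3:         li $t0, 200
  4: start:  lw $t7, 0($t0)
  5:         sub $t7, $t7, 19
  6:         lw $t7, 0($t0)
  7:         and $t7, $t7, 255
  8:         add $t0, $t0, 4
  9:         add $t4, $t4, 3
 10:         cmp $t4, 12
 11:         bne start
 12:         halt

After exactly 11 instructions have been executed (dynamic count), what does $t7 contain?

248

li $t7, 3 → $t7=3
li $t4, 3 → $t4=3
li $t0, 200 → $t0=200
lw $t7, 0($t0) → $t7=M[200]=-8
sub $t7, $t7, 19 → $t7=(-8)-19=-27
lw $t7, 0($t0) → $t7=M[200]=-8
and $t7, $t7, 255 → $t7=(-8)&255=248
add $t0, $t0, 4 → $t0=200+4=204
add $t4, $t4, 3 → $t4=3+3=6
cmp $t4, 12  (cmp 6,12)
bne start: taken
After step 11: $t7 = 248.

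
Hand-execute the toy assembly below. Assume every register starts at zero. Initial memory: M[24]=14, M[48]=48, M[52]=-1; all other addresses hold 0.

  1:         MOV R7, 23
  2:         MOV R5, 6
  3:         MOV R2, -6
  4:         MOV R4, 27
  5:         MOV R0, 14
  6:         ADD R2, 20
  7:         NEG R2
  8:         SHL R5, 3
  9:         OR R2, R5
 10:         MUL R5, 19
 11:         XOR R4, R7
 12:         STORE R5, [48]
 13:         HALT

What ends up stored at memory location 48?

R7=23
R5=6
R2=-6
R4=27
R0=14
R2=(-6)+20=14
R2=-(14)=-14
R5=6<<3=48
R2=(-14)|48=-14
R5=48*19=912
R4=27^23=12
STORE R5, [48] → M[48]=912
halt.

912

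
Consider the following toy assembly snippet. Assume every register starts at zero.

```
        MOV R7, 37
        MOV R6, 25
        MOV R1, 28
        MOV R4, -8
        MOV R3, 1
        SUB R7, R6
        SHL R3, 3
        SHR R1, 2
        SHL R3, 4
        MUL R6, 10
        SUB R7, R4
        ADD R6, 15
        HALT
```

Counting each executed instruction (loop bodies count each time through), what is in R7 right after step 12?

MOV R7, 37 → R7=37
MOV R6, 25 → R6=25
MOV R1, 28 → R1=28
MOV R4, -8 → R4=-8
MOV R3, 1 → R3=1
SUB R7, R6 → R7=37-25=12
SHL R3, 3 → R3=1<<3=8
SHR R1, 2 → R1=28>>2=7
SHL R3, 4 → R3=8<<4=128
MUL R6, 10 → R6=25*10=250
SUB R7, R4 → R7=12-(-8)=20
ADD R6, 15 → R6=250+15=265
After step 12: R7 = 20.

20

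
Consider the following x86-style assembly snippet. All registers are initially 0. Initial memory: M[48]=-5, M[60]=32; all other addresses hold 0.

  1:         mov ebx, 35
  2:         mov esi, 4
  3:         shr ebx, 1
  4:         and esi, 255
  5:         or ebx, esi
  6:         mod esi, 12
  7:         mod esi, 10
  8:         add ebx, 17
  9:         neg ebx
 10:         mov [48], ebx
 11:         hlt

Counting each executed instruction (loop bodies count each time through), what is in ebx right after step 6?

after mov ebx, 35: ebx=35
after mov esi, 4: esi=4
after shr ebx, 1: ebx=35>>1=17
after and esi, 255: esi=4&255=4
after or ebx, esi: ebx=17|4=21
after mod esi, 12: esi=4%12=4
After step 6: ebx = 21.

21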